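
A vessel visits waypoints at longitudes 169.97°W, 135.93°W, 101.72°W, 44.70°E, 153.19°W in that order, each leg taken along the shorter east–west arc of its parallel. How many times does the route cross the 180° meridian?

1

Leg 1: -169.97° → -135.93°, shortest Δλ = 34.04° (east) — does not cross 180°.
Leg 2: -135.93° → -101.72°, shortest Δλ = 34.21° (east) — does not cross 180°.
Leg 3: -101.72° → +44.70°, shortest Δλ = 146.42° (east) — does not cross 180°.
Leg 4: +44.70° → -153.19°, shortest Δλ = 162.11° (east) — crosses 180°.
Total crossings: 1.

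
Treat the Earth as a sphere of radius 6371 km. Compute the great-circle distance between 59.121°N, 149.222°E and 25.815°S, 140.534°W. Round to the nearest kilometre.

11405 km

Δλ = -140.534 − 149.222 = -289.756°; wrapped into (−180°, 180°]: 70.244°.
Δφ = -25.815 − 59.121 = -84.936°.
a = sin²(Δφ/2) + cos φ₁ · cos φ₂ · sin²(Δλ/2) = 0.608787.
c = 2·atan2(√a, √(1−a)) = 1.79013 rad → d = 6371·c ≈ 11404.89 km.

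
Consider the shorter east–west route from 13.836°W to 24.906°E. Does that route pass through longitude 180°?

No

Signed shortest Δλ = ((24.906 − -13.836 + 180) mod 360) − 180 = 38.742°.
Going east by 38.742° from -13.836° reaches +24.906° without touching 180°.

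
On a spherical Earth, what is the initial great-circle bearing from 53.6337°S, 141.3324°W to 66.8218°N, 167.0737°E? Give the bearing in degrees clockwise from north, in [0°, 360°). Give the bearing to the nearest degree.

Δλ = 167.0737 − -141.3324 = 308.4061°; wrapped into (−180°, 180°]: -51.5939°.
θ = atan2( sin Δλ · cos φ₂ , cos φ₁ · sin φ₂ − sin φ₁ · cos φ₂ · cos Δλ )
  = atan2(-0.30843, 0.74198) = -22.572° → normalised to [0°, 360°): 337.428°.

337°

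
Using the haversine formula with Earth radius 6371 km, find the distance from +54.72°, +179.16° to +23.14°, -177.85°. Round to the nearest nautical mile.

Δλ = -177.85 − 179.16 = -357.01°; wrapped into (−180°, 180°]: 2.99°.
Δφ = 23.14 − 54.72 = -31.58°.
a = sin²(Δφ/2) + cos φ₁ · cos φ₂ · sin²(Δλ/2) = 0.074407.
c = 2·atan2(√a, √(1−a)) = 0.55255 rad → d = 6371·c ≈ 3520.32 km ≈ 1900.82 nmi.

1901 nmi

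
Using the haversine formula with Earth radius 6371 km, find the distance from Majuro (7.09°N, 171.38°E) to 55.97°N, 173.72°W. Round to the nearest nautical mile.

Δλ = -173.72 − 171.38 = -345.10°; wrapped into (−180°, 180°]: 14.90°.
Δφ = 55.97 − 7.09 = 48.88°.
a = sin²(Δφ/2) + cos φ₁ · cos φ₂ · sin²(Δλ/2) = 0.180517.
c = 2·atan2(√a, √(1−a)) = 0.87764 rad → d = 6371·c ≈ 5591.47 km ≈ 3019.15 nmi.

3019 nmi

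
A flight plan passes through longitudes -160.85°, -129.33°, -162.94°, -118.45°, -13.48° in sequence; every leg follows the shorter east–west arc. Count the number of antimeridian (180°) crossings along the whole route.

0

Leg 1: -160.85° → -129.33°, shortest Δλ = 31.52° (east) — does not cross 180°.
Leg 2: -129.33° → -162.94°, shortest Δλ = -33.61° (west) — does not cross 180°.
Leg 3: -162.94° → -118.45°, shortest Δλ = 44.49° (east) — does not cross 180°.
Leg 4: -118.45° → -13.48°, shortest Δλ = 104.97° (east) — does not cross 180°.
Total crossings: 0.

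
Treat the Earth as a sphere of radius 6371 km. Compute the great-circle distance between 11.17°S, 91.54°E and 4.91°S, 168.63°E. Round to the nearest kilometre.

8496 km

Δλ = 168.63 − 91.54 = 77.09°.
Δφ = -4.91 − -11.17 = 6.26°.
a = sin²(Δφ/2) + cos φ₁ · cos φ₂ · sin²(Δλ/2) = 0.382518.
c = 2·atan2(√a, √(1−a)) = 1.33361 rad → d = 6371·c ≈ 8496.46 km.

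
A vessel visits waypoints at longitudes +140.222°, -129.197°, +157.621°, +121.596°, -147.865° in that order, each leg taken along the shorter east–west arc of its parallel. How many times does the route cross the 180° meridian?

Leg 1: +140.222° → -129.197°, shortest Δλ = 90.581° (east) — crosses 180°.
Leg 2: -129.197° → +157.621°, shortest Δλ = -73.182° (west) — crosses 180°.
Leg 3: +157.621° → +121.596°, shortest Δλ = -36.025° (west) — does not cross 180°.
Leg 4: +121.596° → -147.865°, shortest Δλ = 90.539° (east) — crosses 180°.
Total crossings: 3.

3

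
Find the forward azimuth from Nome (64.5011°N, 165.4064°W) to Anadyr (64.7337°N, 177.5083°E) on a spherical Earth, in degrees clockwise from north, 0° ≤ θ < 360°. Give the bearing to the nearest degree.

Δλ = 177.5083 − -165.4064 = 342.9147°; wrapped into (−180°, 180°]: -17.0853°.
θ = atan2( sin Δλ · cos φ₂ , cos φ₁ · sin φ₂ − sin φ₁ · cos φ₂ · cos Δλ )
  = atan2(-0.12540, 0.02106) = -80.466° → normalised to [0°, 360°): 279.534°.

280°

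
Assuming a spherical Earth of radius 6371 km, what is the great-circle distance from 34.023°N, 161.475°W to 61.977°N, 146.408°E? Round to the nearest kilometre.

4766 km

Δλ = 146.408 − -161.475 = 307.883°; wrapped into (−180°, 180°]: -52.117°.
Δφ = 61.977 − 34.023 = 27.954°.
a = sin²(Δφ/2) + cos φ₁ · cos φ₂ · sin²(Δλ/2) = 0.133482.
c = 2·atan2(√a, √(1−a)) = 0.74802 rad → d = 6371·c ≈ 4765.64 km.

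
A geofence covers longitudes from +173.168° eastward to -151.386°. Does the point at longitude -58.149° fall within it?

Band width going east from +173.168° to -151.386°: ((-151.386 − 173.168) mod 360) = 35.446°.
Offset of -58.149° east of the west edge: ((-58.149 − 173.168) mod 360) = 128.683°.
128.683° > 35.446° ⇒ outside.

No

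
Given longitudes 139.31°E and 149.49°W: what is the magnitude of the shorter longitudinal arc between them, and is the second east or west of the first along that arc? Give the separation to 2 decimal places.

71.20° east

Raw difference: -149.49 − 139.31 = -288.8°.
Normalise into (−180°, 180°]: -288.8° + 360° = 71.2°.
Positive ⇒ the second point lies to the east; separation 71.20°.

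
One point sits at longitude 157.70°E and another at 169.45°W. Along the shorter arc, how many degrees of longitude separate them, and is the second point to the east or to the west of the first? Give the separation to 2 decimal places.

Raw difference: -169.45 − 157.70 = -327.15°.
Normalise into (−180°, 180°]: -327.15° + 360° = 32.85°.
Positive ⇒ the second point lies to the east; separation 32.85°.

32.85° east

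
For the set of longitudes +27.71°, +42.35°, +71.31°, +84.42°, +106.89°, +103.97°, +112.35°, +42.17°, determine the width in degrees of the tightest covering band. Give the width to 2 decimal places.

Sort the longitudes: +27.71°, +42.17°, +42.35°, +71.31°, +84.42°, +103.97°, +106.89°, +112.35°.
Eastward gaps between consecutive values (wrapping around): 14.46°, 0.18°, 28.96°, 13.11°, 19.55°, 2.92°, 5.46°, 275.36°.
Largest gap = 275.36° ⇒ minimal covering band is its complement: 360° − 275.36° = 84.64°.
Band runs from +27.71° eastward to +112.35°.

84.64°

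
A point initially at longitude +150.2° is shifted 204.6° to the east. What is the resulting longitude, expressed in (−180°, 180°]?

-5.2°

Start at +150.2°; shift +204.6° → +354.8°.
+354.8° lies outside (−180°, 180°]; subtract 360° → -5.2°.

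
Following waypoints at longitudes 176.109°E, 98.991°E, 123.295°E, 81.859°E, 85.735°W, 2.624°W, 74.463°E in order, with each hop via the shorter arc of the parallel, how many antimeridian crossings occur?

Leg 1: +176.109° → +98.991°, shortest Δλ = -77.118° (west) — does not cross 180°.
Leg 2: +98.991° → +123.295°, shortest Δλ = 24.304° (east) — does not cross 180°.
Leg 3: +123.295° → +81.859°, shortest Δλ = -41.436° (west) — does not cross 180°.
Leg 4: +81.859° → -85.735°, shortest Δλ = -167.594° (west) — does not cross 180°.
Leg 5: -85.735° → -2.624°, shortest Δλ = 83.111° (east) — does not cross 180°.
Leg 6: -2.624° → +74.463°, shortest Δλ = 77.087° (east) — does not cross 180°.
Total crossings: 0.

0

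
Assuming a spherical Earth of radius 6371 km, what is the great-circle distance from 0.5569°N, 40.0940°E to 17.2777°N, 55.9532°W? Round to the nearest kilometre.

Δλ = -55.9532 − 40.0940 = -96.0472°.
Δφ = 17.2777 − 0.5569 = 16.7208°.
a = sin²(Δφ/2) + cos φ₁ · cos φ₂ · sin²(Δλ/2) = 0.548851.
c = 2·atan2(√a, √(1−a)) = 1.66865 rad → d = 6371·c ≈ 10631.00 km.

10631 km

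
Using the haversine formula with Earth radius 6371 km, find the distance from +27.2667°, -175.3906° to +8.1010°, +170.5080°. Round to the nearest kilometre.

Δλ = 170.5080 − -175.3906 = 345.8986°; wrapped into (−180°, 180°]: -14.1014°.
Δφ = 8.1010 − 27.2667 = -19.1657°.
a = sin²(Δφ/2) + cos φ₁ · cos φ₂ · sin²(Δλ/2) = 0.040973.
c = 2·atan2(√a, √(1−a)) = 0.40765 rad → d = 6371·c ≈ 2597.14 km.

2597 km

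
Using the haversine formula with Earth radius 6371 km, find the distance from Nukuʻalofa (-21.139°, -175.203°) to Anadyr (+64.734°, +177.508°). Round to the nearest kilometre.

9569 km

Δλ = 177.508 − -175.203 = 352.711°; wrapped into (−180°, 180°]: -7.289°.
Δφ = 64.734 − -21.139 = 85.873°.
a = sin²(Δφ/2) + cos φ₁ · cos φ₂ · sin²(Δλ/2) = 0.465625.
c = 2·atan2(√a, √(1−a)) = 1.50199 rad → d = 6371·c ≈ 9569.19 km.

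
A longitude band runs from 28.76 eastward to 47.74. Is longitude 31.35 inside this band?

Band width going east from +28.76° to +47.74°: ((47.74 − 28.76) mod 360) = 18.98°.
Offset of +31.35° east of the west edge: ((31.35 − 28.76) mod 360) = 2.59°.
2.59° ≤ 18.98° ⇒ inside.

Yes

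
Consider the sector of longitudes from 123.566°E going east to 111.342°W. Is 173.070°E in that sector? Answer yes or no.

Yes

Band width going east from +123.566° to -111.342°: ((-111.342 − 123.566) mod 360) = 125.092°.
Offset of +173.070° east of the west edge: ((173.070 − 123.566) mod 360) = 49.504°.
49.504° ≤ 125.092° ⇒ inside.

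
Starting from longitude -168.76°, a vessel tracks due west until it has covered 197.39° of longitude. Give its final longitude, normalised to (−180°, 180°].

Start at -168.76°; shift −197.39° → -366.15°.
-366.15° lies outside (−180°, 180°]; add 360° → -6.15°.

-6.15°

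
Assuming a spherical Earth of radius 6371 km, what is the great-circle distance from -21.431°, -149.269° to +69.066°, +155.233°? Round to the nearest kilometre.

Δλ = 155.233 − -149.269 = 304.502°; wrapped into (−180°, 180°]: -55.498°.
Δφ = 69.066 − -21.431 = 90.497°.
a = sin²(Δφ/2) + cos φ₁ · cos φ₂ · sin²(Δλ/2) = 0.576436.
c = 2·atan2(√a, √(1−a)) = 1.72427 rad → d = 6371·c ≈ 10985.33 km.

10985 km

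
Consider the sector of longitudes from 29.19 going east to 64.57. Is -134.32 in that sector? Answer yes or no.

Band width going east from +29.19° to +64.57°: ((64.57 − 29.19) mod 360) = 35.38°.
Offset of -134.32° east of the west edge: ((-134.32 − 29.19) mod 360) = 196.49°.
196.49° > 35.38° ⇒ outside.

No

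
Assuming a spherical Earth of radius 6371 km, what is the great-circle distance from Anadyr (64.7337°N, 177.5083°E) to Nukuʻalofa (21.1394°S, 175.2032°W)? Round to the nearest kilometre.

Δλ = -175.2032 − 177.5083 = -352.7115°; wrapped into (−180°, 180°]: 7.2885°.
Δφ = -21.1394 − 64.7337 = -85.8731°.
a = sin²(Δφ/2) + cos φ₁ · cos φ₂ · sin²(Δλ/2) = 0.465625.
c = 2·atan2(√a, √(1−a)) = 1.50199 rad → d = 6371·c ≈ 9569.20 km.

9569 km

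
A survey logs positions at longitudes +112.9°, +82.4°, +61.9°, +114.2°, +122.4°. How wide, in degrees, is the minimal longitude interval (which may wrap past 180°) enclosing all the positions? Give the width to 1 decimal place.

60.5°

Sort the longitudes: +61.9°, +82.4°, +112.9°, +114.2°, +122.4°.
Eastward gaps between consecutive values (wrapping around): 20.5°, 30.5°, 1.3°, 8.2°, 299.5°.
Largest gap = 299.5° ⇒ minimal covering band is its complement: 360° − 299.5° = 60.5°.
Band runs from +61.9° eastward to +122.4°.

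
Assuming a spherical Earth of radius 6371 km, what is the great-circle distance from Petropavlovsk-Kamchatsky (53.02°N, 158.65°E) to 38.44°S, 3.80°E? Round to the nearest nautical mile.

Δλ = 3.80 − 158.65 = -154.85°.
Δφ = -38.44 − 53.02 = -91.46°.
a = sin²(Δφ/2) + cos φ₁ · cos φ₂ · sin²(Δλ/2) = 0.961565.
c = 2·atan2(√a, √(1−a)) = 2.74694 rad → d = 6371·c ≈ 17500.76 km ≈ 9449.65 nmi.

9450 nmi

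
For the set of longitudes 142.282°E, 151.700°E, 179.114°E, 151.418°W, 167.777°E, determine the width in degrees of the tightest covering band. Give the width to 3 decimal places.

Sort the longitudes: -151.418°, +142.282°, +151.700°, +167.777°, +179.114°.
Eastward gaps between consecutive values (wrapping around): 293.700°, 9.418°, 16.077°, 11.337°, 29.468°.
Largest gap = 293.700° ⇒ minimal covering band is its complement: 360° − 293.700° = 66.300°.
Band runs from +142.282° eastward to -151.418°, crossing the antimeridian.

66.300°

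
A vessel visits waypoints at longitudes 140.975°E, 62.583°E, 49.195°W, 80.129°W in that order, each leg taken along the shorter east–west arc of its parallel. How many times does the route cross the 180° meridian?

Leg 1: +140.975° → +62.583°, shortest Δλ = -78.392° (west) — does not cross 180°.
Leg 2: +62.583° → -49.195°, shortest Δλ = -111.778° (west) — does not cross 180°.
Leg 3: -49.195° → -80.129°, shortest Δλ = -30.934° (west) — does not cross 180°.
Total crossings: 0.

0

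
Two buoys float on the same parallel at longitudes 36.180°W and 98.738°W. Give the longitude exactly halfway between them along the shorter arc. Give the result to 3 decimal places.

Signed shortest Δλ from -36.180° to -98.738° is -62.558°.
Midpoint longitude = -36.180° + (-62.558°)/2 = -36.180° − 31.279° = -67.459°.

67.459°W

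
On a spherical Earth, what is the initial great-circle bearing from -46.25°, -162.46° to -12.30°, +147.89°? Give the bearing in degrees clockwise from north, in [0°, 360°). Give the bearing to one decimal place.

Δλ = 147.89 − -162.46 = 310.35°; wrapped into (−180°, 180°]: -49.65°.
θ = atan2( sin Δλ · cos φ₂ , cos φ₁ · sin φ₂ − sin φ₁ · cos φ₂ · cos Δλ )
  = atan2(-0.74461, 0.30965) = -67.420° → normalised to [0°, 360°): 292.580°.

292.6°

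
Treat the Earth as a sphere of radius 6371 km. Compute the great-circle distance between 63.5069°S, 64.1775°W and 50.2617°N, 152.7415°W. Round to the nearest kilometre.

Δλ = -152.7415 − -64.1775 = -88.5640°.
Δφ = 50.2617 − -63.5069 = 113.7686°.
a = sin²(Δφ/2) + cos φ₁ · cos φ₂ · sin²(Δλ/2) = 0.840537.
c = 2·atan2(√a, √(1−a)) = 2.32003 rad → d = 6371·c ≈ 14780.88 km.

14781 km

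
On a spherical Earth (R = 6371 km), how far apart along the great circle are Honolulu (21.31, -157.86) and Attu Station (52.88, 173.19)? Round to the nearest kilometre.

Δλ = 173.19 − -157.86 = 331.05°; wrapped into (−180°, 180°]: -28.95°.
Δφ = 52.88 − 21.31 = 31.57°.
a = sin²(Δφ/2) + cos φ₁ · cos φ₂ · sin²(Δλ/2) = 0.109127.
c = 2·atan2(√a, √(1−a)) = 0.67333 rad → d = 6371·c ≈ 4289.81 km.

4290 km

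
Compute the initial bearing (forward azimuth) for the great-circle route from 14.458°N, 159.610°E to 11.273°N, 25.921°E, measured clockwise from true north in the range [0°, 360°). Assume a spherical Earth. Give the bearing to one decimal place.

Δλ = 25.921 − 159.610 = -133.689°.
θ = atan2( sin Δλ · cos φ₂ , cos φ₁ · sin φ₂ − sin φ₁ · cos φ₂ · cos Δλ )
  = atan2(-0.70915, 0.35842) = -63.187° → normalised to [0°, 360°): 296.813°.

296.8°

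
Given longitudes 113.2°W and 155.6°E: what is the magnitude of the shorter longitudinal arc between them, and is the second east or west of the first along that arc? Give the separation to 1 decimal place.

91.2° west

Raw difference: 155.6 − -113.2 = 268.8°.
Normalise into (−180°, 180°]: 268.8° − 360° = -91.2°.
Negative ⇒ the second point lies to the west; separation 91.2°.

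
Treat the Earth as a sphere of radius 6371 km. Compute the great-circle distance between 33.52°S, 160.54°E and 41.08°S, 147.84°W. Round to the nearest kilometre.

4575 km

Δλ = -147.84 − 160.54 = -308.38°; wrapped into (−180°, 180°]: 51.62°.
Δφ = -41.08 − -33.52 = -7.56°.
a = sin²(Δφ/2) + cos φ₁ · cos φ₂ · sin²(Δλ/2) = 0.123474.
c = 2·atan2(√a, √(1−a)) = 0.71811 rad → d = 6371·c ≈ 4575.06 km.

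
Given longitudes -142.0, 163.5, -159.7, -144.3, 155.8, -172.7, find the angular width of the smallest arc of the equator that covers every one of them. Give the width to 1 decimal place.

62.2°

Sort the longitudes: -172.7°, -159.7°, -144.3°, -142.0°, +155.8°, +163.5°.
Eastward gaps between consecutive values (wrapping around): 13.0°, 15.4°, 2.3°, 297.8°, 7.7°, 23.8°.
Largest gap = 297.8° ⇒ minimal covering band is its complement: 360° − 297.8° = 62.2°.
Band runs from +155.8° eastward to -142.0°, crossing the antimeridian.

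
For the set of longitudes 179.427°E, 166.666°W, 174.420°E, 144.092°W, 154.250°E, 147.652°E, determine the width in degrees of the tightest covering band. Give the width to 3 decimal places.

68.256°

Sort the longitudes: -166.666°, -144.092°, +147.652°, +154.250°, +174.420°, +179.427°.
Eastward gaps between consecutive values (wrapping around): 22.574°, 291.744°, 6.598°, 20.170°, 5.007°, 13.907°.
Largest gap = 291.744° ⇒ minimal covering band is its complement: 360° − 291.744° = 68.256°.
Band runs from +147.652° eastward to -144.092°, crossing the antimeridian.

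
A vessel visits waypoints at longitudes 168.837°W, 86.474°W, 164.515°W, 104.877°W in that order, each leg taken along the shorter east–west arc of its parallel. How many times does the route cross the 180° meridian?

Leg 1: -168.837° → -86.474°, shortest Δλ = 82.363° (east) — does not cross 180°.
Leg 2: -86.474° → -164.515°, shortest Δλ = -78.041° (west) — does not cross 180°.
Leg 3: -164.515° → -104.877°, shortest Δλ = 59.638° (east) — does not cross 180°.
Total crossings: 0.

0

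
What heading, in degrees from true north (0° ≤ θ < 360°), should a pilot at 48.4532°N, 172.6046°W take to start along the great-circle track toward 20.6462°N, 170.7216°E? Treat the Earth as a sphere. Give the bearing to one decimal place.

Δλ = 170.7216 − -172.6046 = 343.3262°; wrapped into (−180°, 180°]: -16.6738°.
θ = atan2( sin Δλ · cos φ₂ , cos φ₁ · sin φ₂ − sin φ₁ · cos φ₂ · cos Δλ )
  = atan2(-0.26850, -0.43705) = -148.436° → normalised to [0°, 360°): 211.564°.

211.6°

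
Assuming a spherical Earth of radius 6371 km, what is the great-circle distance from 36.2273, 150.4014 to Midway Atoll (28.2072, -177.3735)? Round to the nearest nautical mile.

Δλ = -177.3735 − 150.4014 = -327.7749°; wrapped into (−180°, 180°]: 32.2251°.
Δφ = 28.2072 − 36.2273 = -8.0201°.
a = sin²(Δφ/2) + cos φ₁ · cos φ₂ · sin²(Δλ/2) = 0.059643.
c = 2·atan2(√a, √(1−a)) = 0.49343 rad → d = 6371·c ≈ 3143.62 km ≈ 1697.42 nmi.

1697 nmi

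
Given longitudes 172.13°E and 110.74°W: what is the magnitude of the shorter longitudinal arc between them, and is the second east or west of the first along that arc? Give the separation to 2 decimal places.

77.13° east

Raw difference: -110.74 − 172.13 = -282.87°.
Normalise into (−180°, 180°]: -282.87° + 360° = 77.13°.
Positive ⇒ the second point lies to the east; separation 77.13°.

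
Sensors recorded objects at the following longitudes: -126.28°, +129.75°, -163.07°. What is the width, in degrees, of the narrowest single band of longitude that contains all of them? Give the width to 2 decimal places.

103.97°

Sort the longitudes: -163.07°, -126.28°, +129.75°.
Eastward gaps between consecutive values (wrapping around): 36.79°, 256.03°, 67.18°.
Largest gap = 256.03° ⇒ minimal covering band is its complement: 360° − 256.03° = 103.97°.
Band runs from +129.75° eastward to -126.28°, crossing the antimeridian.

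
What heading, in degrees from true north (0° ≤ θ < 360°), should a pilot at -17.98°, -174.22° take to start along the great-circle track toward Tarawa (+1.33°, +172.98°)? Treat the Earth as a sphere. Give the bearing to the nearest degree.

326°

Δλ = 172.98 − -174.22 = 347.20°; wrapped into (−180°, 180°]: -12.80°.
θ = atan2( sin Δλ · cos φ₂ , cos φ₁ · sin φ₂ − sin φ₁ · cos φ₂ · cos Δλ )
  = atan2(-0.22149, 0.32301) = -34.439° → normalised to [0°, 360°): 325.561°.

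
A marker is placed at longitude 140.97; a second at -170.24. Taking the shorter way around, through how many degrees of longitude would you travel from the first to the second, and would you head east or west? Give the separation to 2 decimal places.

48.79° east

Raw difference: -170.24 − 140.97 = -311.21°.
Normalise into (−180°, 180°]: -311.21° + 360° = 48.79°.
Positive ⇒ the second point lies to the east; separation 48.79°.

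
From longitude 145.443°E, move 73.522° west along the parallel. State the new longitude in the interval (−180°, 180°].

Start at +145.443°; shift −73.522° → +71.921°.
+71.921° already lies in (−180°, 180°].

71.921°E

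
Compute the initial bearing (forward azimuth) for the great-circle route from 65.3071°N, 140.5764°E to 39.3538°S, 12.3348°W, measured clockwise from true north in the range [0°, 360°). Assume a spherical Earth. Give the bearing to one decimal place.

Δλ = -12.3348 − 140.5764 = -152.9112°.
θ = atan2( sin Δλ · cos φ₂ , cos φ₁ · sin φ₂ − sin φ₁ · cos φ₂ · cos Δλ )
  = atan2(-0.35211, 0.36057) = -44.320° → normalised to [0°, 360°): 315.680°.

315.7°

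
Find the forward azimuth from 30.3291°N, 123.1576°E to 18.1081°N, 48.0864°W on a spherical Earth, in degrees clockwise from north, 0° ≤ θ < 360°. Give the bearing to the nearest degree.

349°

Δλ = -48.0864 − 123.1576 = -171.2440°.
θ = atan2( sin Δλ · cos φ₂ , cos φ₁ · sin φ₂ − sin φ₁ · cos φ₂ · cos Δλ )
  = atan2(-0.14469, 0.74264) = -11.025° → normalised to [0°, 360°): 348.975°.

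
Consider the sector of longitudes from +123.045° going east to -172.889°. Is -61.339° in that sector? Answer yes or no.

Band width going east from +123.045° to -172.889°: ((-172.889 − 123.045) mod 360) = 64.066°.
Offset of -61.339° east of the west edge: ((-61.339 − 123.045) mod 360) = 175.616°.
175.616° > 64.066° ⇒ outside.

No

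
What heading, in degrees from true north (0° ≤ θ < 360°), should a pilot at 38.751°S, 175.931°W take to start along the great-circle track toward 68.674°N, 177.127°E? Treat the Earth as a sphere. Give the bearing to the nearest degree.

Δλ = 177.127 − -175.931 = 353.058°; wrapped into (−180°, 180°]: -6.942°.
θ = atan2( sin Δλ · cos φ₂ , cos φ₁ · sin φ₂ − sin φ₁ · cos φ₂ · cos Δλ )
  = atan2(-0.04396, 0.95244) = -2.642° → normalised to [0°, 360°): 357.358°.

357°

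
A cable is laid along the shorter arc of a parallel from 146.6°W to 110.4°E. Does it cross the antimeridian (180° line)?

Naïve |110.4 − -146.6| = 257.0° > 180°, so the shorter arc goes the other way round — across 180°.
Signed shortest Δλ = ((110.4 − -146.6 + 180) mod 360) − 180 = -103.0°.
Going west by 103.0° from -146.6° passes through 180° before reaching +110.4°.

Yes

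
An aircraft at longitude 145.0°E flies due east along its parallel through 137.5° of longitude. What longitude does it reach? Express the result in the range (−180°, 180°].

77.5°W

Start at +145.0°; shift +137.5° → +282.5°.
+282.5° lies outside (−180°, 180°]; subtract 360° → -77.5°.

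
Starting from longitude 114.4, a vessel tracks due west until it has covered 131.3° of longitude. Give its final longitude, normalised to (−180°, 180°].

-16.9°

Start at +114.4°; shift −131.3° → -16.9°.
-16.9° already lies in (−180°, 180°].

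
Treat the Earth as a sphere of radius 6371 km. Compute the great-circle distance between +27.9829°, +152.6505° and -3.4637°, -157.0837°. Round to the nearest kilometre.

Δλ = -157.0837 − 152.6505 = -309.7342°; wrapped into (−180°, 180°]: 50.2658°.
Δφ = -3.4637 − 27.9829 = -31.4466°.
a = sin²(Δφ/2) + cos φ₁ · cos φ₂ · sin²(Δλ/2) = 0.232443.
c = 2·atan2(√a, √(1−a)) = 1.00615 rad → d = 6371·c ≈ 6410.20 km.

6410 km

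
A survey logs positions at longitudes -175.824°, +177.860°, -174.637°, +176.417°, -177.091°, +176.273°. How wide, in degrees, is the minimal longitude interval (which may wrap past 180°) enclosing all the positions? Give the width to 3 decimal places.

Sort the longitudes: -177.091°, -175.824°, -174.637°, +176.273°, +176.417°, +177.860°.
Eastward gaps between consecutive values (wrapping around): 1.267°, 1.187°, 350.910°, 0.144°, 1.443°, 5.049°.
Largest gap = 350.910° ⇒ minimal covering band is its complement: 360° − 350.910° = 9.090°.
Band runs from +176.273° eastward to -174.637°, crossing the antimeridian.

9.090°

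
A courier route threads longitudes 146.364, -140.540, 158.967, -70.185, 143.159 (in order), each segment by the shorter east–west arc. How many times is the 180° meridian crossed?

Leg 1: +146.364° → -140.540°, shortest Δλ = 73.096° (east) — crosses 180°.
Leg 2: -140.540° → +158.967°, shortest Δλ = -60.493° (west) — crosses 180°.
Leg 3: +158.967° → -70.185°, shortest Δλ = 130.848° (east) — crosses 180°.
Leg 4: -70.185° → +143.159°, shortest Δλ = -146.656° (west) — crosses 180°.
Total crossings: 4.

4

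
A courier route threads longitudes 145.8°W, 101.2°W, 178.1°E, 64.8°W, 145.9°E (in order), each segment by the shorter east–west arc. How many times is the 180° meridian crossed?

Leg 1: -145.8° → -101.2°, shortest Δλ = 44.6° (east) — does not cross 180°.
Leg 2: -101.2° → +178.1°, shortest Δλ = -80.7° (west) — crosses 180°.
Leg 3: +178.1° → -64.8°, shortest Δλ = 117.1° (east) — crosses 180°.
Leg 4: -64.8° → +145.9°, shortest Δλ = -149.3° (west) — crosses 180°.
Total crossings: 3.

3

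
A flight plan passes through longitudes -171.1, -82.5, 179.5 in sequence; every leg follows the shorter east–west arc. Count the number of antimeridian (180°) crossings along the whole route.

Leg 1: -171.1° → -82.5°, shortest Δλ = 88.6° (east) — does not cross 180°.
Leg 2: -82.5° → +179.5°, shortest Δλ = -98.0° (west) — crosses 180°.
Total crossings: 1.

1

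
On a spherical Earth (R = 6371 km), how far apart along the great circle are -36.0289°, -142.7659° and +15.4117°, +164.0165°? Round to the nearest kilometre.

Δλ = 164.0165 − -142.7659 = 306.7824°; wrapped into (−180°, 180°]: -53.2176°.
Δφ = 15.4117 − -36.0289 = 51.4406°.
a = sin²(Δφ/2) + cos φ₁ · cos φ₂ · sin²(Δλ/2) = 0.344742.
c = 2·atan2(√a, √(1−a)) = 1.25506 rad → d = 6371·c ≈ 7995.99 km.

7996 km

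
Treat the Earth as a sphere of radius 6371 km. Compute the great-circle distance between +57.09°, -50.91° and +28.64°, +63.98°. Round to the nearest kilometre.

Δλ = 63.98 − -50.91 = 114.89°.
Δφ = 28.64 − 57.09 = -28.45°.
a = sin²(Δφ/2) + cos φ₁ · cos φ₂ · sin²(Δλ/2) = 0.399152.
c = 2·atan2(√a, √(1−a)) = 1.36771 rad → d = 6371·c ≈ 8713.67 km.

8714 km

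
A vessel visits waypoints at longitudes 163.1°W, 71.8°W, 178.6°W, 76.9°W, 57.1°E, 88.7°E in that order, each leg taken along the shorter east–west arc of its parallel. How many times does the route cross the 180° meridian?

0

Leg 1: -163.1° → -71.8°, shortest Δλ = 91.3° (east) — does not cross 180°.
Leg 2: -71.8° → -178.6°, shortest Δλ = -106.8° (west) — does not cross 180°.
Leg 3: -178.6° → -76.9°, shortest Δλ = 101.7° (east) — does not cross 180°.
Leg 4: -76.9° → +57.1°, shortest Δλ = 134.0° (east) — does not cross 180°.
Leg 5: +57.1° → +88.7°, shortest Δλ = 31.6° (east) — does not cross 180°.
Total crossings: 0.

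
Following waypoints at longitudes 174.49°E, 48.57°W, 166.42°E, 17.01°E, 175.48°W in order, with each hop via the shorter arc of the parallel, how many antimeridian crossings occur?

3

Leg 1: +174.49° → -48.57°, shortest Δλ = 136.94° (east) — crosses 180°.
Leg 2: -48.57° → +166.42°, shortest Δλ = -145.01° (west) — crosses 180°.
Leg 3: +166.42° → +17.01°, shortest Δλ = -149.41° (west) — does not cross 180°.
Leg 4: +17.01° → -175.48°, shortest Δλ = 167.51° (east) — crosses 180°.
Total crossings: 3.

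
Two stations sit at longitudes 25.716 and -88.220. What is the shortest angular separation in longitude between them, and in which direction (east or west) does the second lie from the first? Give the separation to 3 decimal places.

Raw difference: -88.220 − 25.716 = -113.936°.
Normalise into (−180°, 180°]: -113.936° stays -113.936°.
Negative ⇒ the second point lies to the west; separation 113.936°.

113.936° west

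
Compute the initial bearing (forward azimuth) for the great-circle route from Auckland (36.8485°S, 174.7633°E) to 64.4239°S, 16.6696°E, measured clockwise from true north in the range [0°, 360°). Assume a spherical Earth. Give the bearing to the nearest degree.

Δλ = 16.6696 − 174.7633 = -158.0937°.
θ = atan2( sin Δλ · cos φ₂ , cos φ₁ · sin φ₂ − sin φ₁ · cos φ₂ · cos Δλ )
  = atan2(-0.16107, -0.96202) = -170.495° → normalised to [0°, 360°): 189.505°.

190°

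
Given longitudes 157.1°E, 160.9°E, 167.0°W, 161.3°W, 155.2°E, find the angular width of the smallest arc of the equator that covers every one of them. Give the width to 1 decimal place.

43.5°

Sort the longitudes: -167.0°, -161.3°, +155.2°, +157.1°, +160.9°.
Eastward gaps between consecutive values (wrapping around): 5.7°, 316.5°, 1.9°, 3.8°, 32.1°.
Largest gap = 316.5° ⇒ minimal covering band is its complement: 360° − 316.5° = 43.5°.
Band runs from +155.2° eastward to -161.3°, crossing the antimeridian.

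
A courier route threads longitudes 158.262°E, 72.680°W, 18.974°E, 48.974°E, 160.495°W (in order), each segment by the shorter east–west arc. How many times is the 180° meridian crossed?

2

Leg 1: +158.262° → -72.680°, shortest Δλ = 129.058° (east) — crosses 180°.
Leg 2: -72.680° → +18.974°, shortest Δλ = 91.654° (east) — does not cross 180°.
Leg 3: +18.974° → +48.974°, shortest Δλ = 30.0° (east) — does not cross 180°.
Leg 4: +48.974° → -160.495°, shortest Δλ = 150.531° (east) — crosses 180°.
Total crossings: 2.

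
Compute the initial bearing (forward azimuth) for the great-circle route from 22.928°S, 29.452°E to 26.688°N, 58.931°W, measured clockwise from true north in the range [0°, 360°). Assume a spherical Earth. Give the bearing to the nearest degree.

Δλ = -58.931 − 29.452 = -88.383°.
θ = atan2( sin Δλ · cos φ₂ , cos φ₁ · sin φ₂ − sin φ₁ · cos φ₂ · cos Δλ )
  = atan2(-0.89311, 0.42347) = -64.632° → normalised to [0°, 360°): 295.368°.

295°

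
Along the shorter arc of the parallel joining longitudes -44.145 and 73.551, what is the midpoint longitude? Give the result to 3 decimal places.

+14.703°

Signed shortest Δλ from -44.145° to +73.551° is +117.696°.
Midpoint longitude = -44.145° + (+117.696°)/2 = -44.145° + 58.848° = +14.703°.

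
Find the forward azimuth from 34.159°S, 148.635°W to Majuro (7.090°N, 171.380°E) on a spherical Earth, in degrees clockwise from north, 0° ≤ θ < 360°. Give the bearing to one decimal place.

Δλ = 171.380 − -148.635 = 320.015°; wrapped into (−180°, 180°]: -39.985°.
θ = atan2( sin Δλ · cos φ₂ , cos φ₁ · sin φ₂ − sin φ₁ · cos φ₂ · cos Δλ )
  = atan2(-0.63767, 0.52907) = -50.318° → normalised to [0°, 360°): 309.682°.

309.7°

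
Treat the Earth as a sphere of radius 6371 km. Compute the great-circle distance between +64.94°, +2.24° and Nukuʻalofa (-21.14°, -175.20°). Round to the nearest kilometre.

15141 km

Δλ = -175.20 − 2.24 = -177.44°.
Δφ = -21.14 − 64.94 = -86.08°.
a = sin²(Δφ/2) + cos φ₁ · cos φ₂ · sin²(Δλ/2) = 0.860683.
c = 2·atan2(√a, √(1−a)) = 2.37657 rad → d = 6371·c ≈ 15141.12 km.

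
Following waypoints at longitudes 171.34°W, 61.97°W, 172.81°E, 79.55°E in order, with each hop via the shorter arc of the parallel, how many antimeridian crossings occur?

1

Leg 1: -171.34° → -61.97°, shortest Δλ = 109.37° (east) — does not cross 180°.
Leg 2: -61.97° → +172.81°, shortest Δλ = -125.22° (west) — crosses 180°.
Leg 3: +172.81° → +79.55°, shortest Δλ = -93.26° (west) — does not cross 180°.
Total crossings: 1.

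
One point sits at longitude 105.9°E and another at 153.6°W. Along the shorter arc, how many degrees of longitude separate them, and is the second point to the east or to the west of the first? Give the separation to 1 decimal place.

100.5° east

Raw difference: -153.6 − 105.9 = -259.5°.
Normalise into (−180°, 180°]: -259.5° + 360° = 100.5°.
Positive ⇒ the second point lies to the east; separation 100.5°.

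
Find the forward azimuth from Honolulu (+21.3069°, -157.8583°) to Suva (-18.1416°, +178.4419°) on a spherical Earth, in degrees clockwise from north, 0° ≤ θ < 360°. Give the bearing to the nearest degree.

Δλ = 178.4419 − -157.8583 = 336.3002°; wrapped into (−180°, 180°]: -23.6998°.
θ = atan2( sin Δλ · cos φ₂ , cos φ₁ · sin φ₂ − sin φ₁ · cos φ₂ · cos Δλ )
  = atan2(-0.38196, -0.60626) = -147.788° → normalised to [0°, 360°): 212.212°.

212°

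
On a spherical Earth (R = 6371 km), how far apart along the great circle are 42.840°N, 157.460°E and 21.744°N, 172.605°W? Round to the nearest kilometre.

3629 km

Δλ = -172.605 − 157.460 = -330.065°; wrapped into (−180°, 180°]: 29.935°.
Δφ = 21.744 − 42.840 = -21.096°.
a = sin²(Δφ/2) + cos φ₁ · cos φ₂ · sin²(Δλ/2) = 0.078942.
c = 2·atan2(√a, √(1−a)) = 0.56960 rad → d = 6371·c ≈ 3628.92 km.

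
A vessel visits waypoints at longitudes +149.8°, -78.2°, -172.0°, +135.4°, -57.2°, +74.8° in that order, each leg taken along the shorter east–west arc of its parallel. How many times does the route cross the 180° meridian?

Leg 1: +149.8° → -78.2°, shortest Δλ = 132.0° (east) — crosses 180°.
Leg 2: -78.2° → -172.0°, shortest Δλ = -93.8° (west) — does not cross 180°.
Leg 3: -172.0° → +135.4°, shortest Δλ = -52.6° (west) — crosses 180°.
Leg 4: +135.4° → -57.2°, shortest Δλ = 167.4° (east) — crosses 180°.
Leg 5: -57.2° → +74.8°, shortest Δλ = 132.0° (east) — does not cross 180°.
Total crossings: 3.

3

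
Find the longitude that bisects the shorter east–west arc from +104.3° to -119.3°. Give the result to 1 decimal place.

Signed shortest Δλ from +104.3° to -119.3° is +136.4°.
Midpoint longitude = +104.3° + (+136.4°)/2 = +104.3° + 68.2° = +172.5°.
(The naïve average (+104.3 + -119.3)/2 = -7.5° is on the wrong side of the globe.)

+172.5°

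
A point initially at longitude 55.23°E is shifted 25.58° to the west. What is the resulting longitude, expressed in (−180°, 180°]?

Start at +55.23°; shift −25.58° → +29.65°.
+29.65° already lies in (−180°, 180°].

29.65°E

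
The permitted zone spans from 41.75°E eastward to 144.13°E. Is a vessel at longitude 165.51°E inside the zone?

No

Band width going east from +41.75° to +144.13°: ((144.13 − 41.75) mod 360) = 102.38°.
Offset of +165.51° east of the west edge: ((165.51 − 41.75) mod 360) = 123.76°.
123.76° > 102.38° ⇒ outside.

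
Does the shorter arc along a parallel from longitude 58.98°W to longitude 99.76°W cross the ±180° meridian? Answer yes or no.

Signed shortest Δλ = ((-99.76 − -58.98 + 180) mod 360) − 180 = -40.78°.
Going west by 40.78° from -58.98° reaches -99.76° without touching 180°.

No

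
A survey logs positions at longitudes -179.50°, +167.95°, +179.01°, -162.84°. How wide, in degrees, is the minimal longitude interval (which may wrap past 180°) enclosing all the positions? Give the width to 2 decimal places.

29.21°

Sort the longitudes: -179.50°, -162.84°, +167.95°, +179.01°.
Eastward gaps between consecutive values (wrapping around): 16.66°, 330.79°, 11.06°, 1.49°.
Largest gap = 330.79° ⇒ minimal covering band is its complement: 360° − 330.79° = 29.21°.
Band runs from +167.95° eastward to -162.84°, crossing the antimeridian.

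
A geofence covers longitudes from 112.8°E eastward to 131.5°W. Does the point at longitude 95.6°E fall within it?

No

Band width going east from +112.8° to -131.5°: ((-131.5 − 112.8) mod 360) = 115.7°.
Offset of +95.6° east of the west edge: ((95.6 − 112.8) mod 360) = 342.8°.
342.8° > 115.7° ⇒ outside.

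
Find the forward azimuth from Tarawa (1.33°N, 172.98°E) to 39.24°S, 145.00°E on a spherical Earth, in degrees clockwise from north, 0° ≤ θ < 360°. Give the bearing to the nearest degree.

209°

Δλ = 145.00 − 172.98 = -27.98°.
θ = atan2( sin Δλ · cos φ₂ , cos φ₁ · sin φ₂ − sin φ₁ · cos φ₂ · cos Δλ )
  = atan2(-0.36337, -0.64828) = -150.729° → normalised to [0°, 360°): 209.271°.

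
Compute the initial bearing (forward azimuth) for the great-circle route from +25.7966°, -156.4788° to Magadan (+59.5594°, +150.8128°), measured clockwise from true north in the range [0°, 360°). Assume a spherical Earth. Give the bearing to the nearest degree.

328°

Δλ = 150.8128 − -156.4788 = 307.2916°; wrapped into (−180°, 180°]: -52.7084°.
θ = atan2( sin Δλ · cos φ₂ , cos φ₁ · sin φ₂ − sin φ₁ · cos φ₂ · cos Δλ )
  = atan2(-0.40307, 0.64265) = -32.096° → normalised to [0°, 360°): 327.904°.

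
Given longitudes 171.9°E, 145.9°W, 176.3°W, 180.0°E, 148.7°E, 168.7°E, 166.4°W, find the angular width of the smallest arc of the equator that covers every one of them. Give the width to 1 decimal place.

65.4°

Sort the longitudes: -176.3°, -166.4°, -145.9°, +148.7°, +168.7°, +171.9°, +180.0°.
Eastward gaps between consecutive values (wrapping around): 9.9°, 20.5°, 294.6°, 20.0°, 3.2°, 8.1°, 3.7°.
Largest gap = 294.6° ⇒ minimal covering band is its complement: 360° − 294.6° = 65.4°.
Band runs from +148.7° eastward to -145.9°, crossing the antimeridian.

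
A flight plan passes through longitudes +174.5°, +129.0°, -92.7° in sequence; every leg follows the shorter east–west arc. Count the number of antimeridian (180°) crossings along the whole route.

Leg 1: +174.5° → +129.0°, shortest Δλ = -45.5° (west) — does not cross 180°.
Leg 2: +129.0° → -92.7°, shortest Δλ = 138.3° (east) — crosses 180°.
Total crossings: 1.

1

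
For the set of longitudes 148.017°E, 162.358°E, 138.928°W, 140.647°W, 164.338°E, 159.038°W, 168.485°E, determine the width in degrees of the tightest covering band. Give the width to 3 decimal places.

73.055°

Sort the longitudes: -159.038°, -140.647°, -138.928°, +148.017°, +162.358°, +164.338°, +168.485°.
Eastward gaps between consecutive values (wrapping around): 18.391°, 1.719°, 286.945°, 14.341°, 1.980°, 4.147°, 32.477°.
Largest gap = 286.945° ⇒ minimal covering band is its complement: 360° − 286.945° = 73.055°.
Band runs from +148.017° eastward to -138.928°, crossing the antimeridian.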